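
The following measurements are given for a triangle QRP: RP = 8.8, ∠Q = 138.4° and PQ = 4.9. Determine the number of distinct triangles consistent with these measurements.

PQ·sin Q = 4.9·sin(138.4°) ≈ 3.253.
Since ∠Q is not acute, a triangle exists only if RP > PQ; here RP > PQ, so there is exactly one triangle.

1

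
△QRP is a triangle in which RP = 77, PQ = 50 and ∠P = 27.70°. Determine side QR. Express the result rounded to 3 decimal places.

40.143

By the law of cosines, QR² = RP² + PQ² − 2·RP·PQ·cos P = 1611.5, so QR ≈ 40.143.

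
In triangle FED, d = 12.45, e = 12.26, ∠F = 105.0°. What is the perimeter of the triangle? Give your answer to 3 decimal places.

By the law of cosines, f² = e² + d² − 2·e·d·cos F = 384.32, so f ≈ 19.604.
Semiperimeter s = (19.604+12.26+12.45)/2 = 22.157.
Perimeter = 19.604 + 12.26 + 12.45 = 44.314.

perimeter ≈ 44.314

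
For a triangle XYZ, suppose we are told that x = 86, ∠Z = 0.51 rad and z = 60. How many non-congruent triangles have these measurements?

x·sin Z = 86·sin(0.51 rad) ≈ 41.98.
Since x sin Z < z < x (41.98 < 60 < 86), two triangles exist.

2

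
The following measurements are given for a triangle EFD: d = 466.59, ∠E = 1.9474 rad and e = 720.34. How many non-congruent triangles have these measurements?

d·sin E = 466.59·sin(1.9474 rad) ≈ 433.9.
Since ∠E is not acute, a triangle exists only if e > d; here e > d, so there is exactly one triangle.

1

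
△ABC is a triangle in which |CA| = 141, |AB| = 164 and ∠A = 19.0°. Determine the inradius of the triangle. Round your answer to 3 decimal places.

r ≈ 20.900

By the law of cosines, |BC|² = |CA|² + |AB|² − 2·|CA|·|AB|·cos A = 3048.7, so |BC| ≈ 55.215.
Area = ½·|CA|·|AB|·sin A ≈ 3764.2.
Semiperimeter s = (55.215+141+164)/2 = 180.11.
Inradius = area/s = 3764.2/180.11 ≈ 20.9.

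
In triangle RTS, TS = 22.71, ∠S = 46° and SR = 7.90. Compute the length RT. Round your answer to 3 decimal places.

By the law of cosines, RT² = TS² + SR² − 2·TS·SR·cos S = 328.9, so RT ≈ 18.136.

18.136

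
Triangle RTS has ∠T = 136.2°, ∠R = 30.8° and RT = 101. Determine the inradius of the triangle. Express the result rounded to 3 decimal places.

r ≈ 25.047

The third angle is ∠S = 180° − ∠R − ∠T = 13.00°.
Law of sines: TS = RT·sin R/sin S ≈ 229.9.
Law of sines: SR = RT·sin T/sin S ≈ 310.76.
Area = ½·RT·TS·sin T ≈ 8035.8.
Semiperimeter s = (229.9+310.76+101)/2 = 320.83.
Inradius = area/s = 8035.8/320.83 ≈ 25.047.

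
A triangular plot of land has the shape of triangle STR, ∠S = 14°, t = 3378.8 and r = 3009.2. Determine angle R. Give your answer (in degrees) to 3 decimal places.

By the law of cosines, s² = t² + r² − 2·t·r·cos S = 7.4064e+05, so s ≈ 860.6.
Law of cosines again: cos R = (s² + t² − r²)/(2·s·t) ≈ 0.53333, so ∠R ≈ 57.77°.

57.769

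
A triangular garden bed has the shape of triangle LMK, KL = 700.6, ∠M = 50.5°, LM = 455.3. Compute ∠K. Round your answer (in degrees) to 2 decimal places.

Law of sines: sin K = LM·sin M/KL ≈ 0.50146.
Since KL ≥ LM, only the acute value applies: ∠K ≈ 30.10°.
Then ∠L = 180° − ∠M − ∠K ≈ 99.40°.

30.10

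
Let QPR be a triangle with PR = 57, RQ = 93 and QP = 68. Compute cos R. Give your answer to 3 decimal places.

cos R ≈ 0.686

By the law of cosines, cos R = (PR² + RQ² − QP²) / (2·PR·RQ) ≈ 0.68610, so ∠R ≈ 46.68°.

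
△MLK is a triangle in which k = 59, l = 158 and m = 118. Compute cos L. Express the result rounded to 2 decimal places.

-0.54

By the law of cosines, cos L = (k² + m² − l²) / (2·k·m) ≈ -0.54288, so ∠L ≈ 122.88°.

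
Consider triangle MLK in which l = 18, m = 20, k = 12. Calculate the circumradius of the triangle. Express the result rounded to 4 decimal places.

10.1262

By the law of cosines, cos M = (l² + k² − m²) / (2·l·k) ≈ 0.15741, so ∠M ≈ 80.94°.
Circumradius = m/(2 sin M) ≈ 10.126.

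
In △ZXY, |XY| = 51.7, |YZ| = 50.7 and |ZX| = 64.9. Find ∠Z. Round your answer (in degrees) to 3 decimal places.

∠Z ≈ 51.356°

By the law of cosines, cos Z = (|YZ|² + |ZX|² − |XY|²) / (2·|YZ|·|ZX|) ≈ 0.62448, so ∠Z ≈ 51.36°.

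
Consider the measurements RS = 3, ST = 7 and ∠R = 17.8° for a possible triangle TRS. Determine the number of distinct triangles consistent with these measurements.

1

RS·sin R = 3·sin(17.8°) ≈ 0.9171.
Since ST ≥ RS, exactly one triangle exists.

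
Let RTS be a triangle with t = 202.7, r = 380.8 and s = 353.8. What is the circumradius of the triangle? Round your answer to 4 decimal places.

192.5253

By the law of cosines, cos R = (t² + s² − r²) / (2·t·s) ≈ 0.14818, so ∠R ≈ 81.48°.
Circumradius = r/(2 sin R) ≈ 192.53.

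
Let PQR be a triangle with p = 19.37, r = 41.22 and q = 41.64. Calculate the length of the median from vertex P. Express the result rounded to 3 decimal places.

40.283

Median from P: ½√(2·q² + 2·r² − p²) ≈ 40.283.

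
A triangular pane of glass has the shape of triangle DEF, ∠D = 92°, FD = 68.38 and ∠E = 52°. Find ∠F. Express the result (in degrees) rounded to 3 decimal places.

The third angle is ∠F = 180° − ∠D − ∠E = 36.00°.

∠F ≈ 36.000°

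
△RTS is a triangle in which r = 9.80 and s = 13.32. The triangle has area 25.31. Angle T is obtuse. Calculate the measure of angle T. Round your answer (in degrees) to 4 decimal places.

∠T ≈ 157.1832°

From area = ½·s·r·sin T, we get sin T = 2·area/(s·r) ≈ 0.38779.
Taking the obtuse solution, ∠T ≈ 157.18°.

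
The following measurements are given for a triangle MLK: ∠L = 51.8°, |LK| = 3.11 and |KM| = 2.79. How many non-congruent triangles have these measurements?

|LK|·sin L = 3.11·sin(51.8°) ≈ 2.444.
Since |LK| sin L < |KM| < |LK| (2.444 < 2.79 < 3.11), two triangles exist.

2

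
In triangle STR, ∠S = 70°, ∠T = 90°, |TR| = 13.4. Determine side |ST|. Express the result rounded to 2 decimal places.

The third angle is ∠R = 180° − ∠S − ∠T = 20.00°.
Law of sines: |ST| = |TR|·sin R/sin S ≈ 4.8772.

4.88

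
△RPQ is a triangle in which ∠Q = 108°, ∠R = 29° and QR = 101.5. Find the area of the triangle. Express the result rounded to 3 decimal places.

3482.542

The third angle is ∠P = 180° − ∠Q − ∠R = 43.00°.
Law of sines: PQ = QR·sin R/sin P ≈ 72.153.
Law of sines: RP = QR·sin Q/sin P ≈ 141.54.
Area = ½·QR·PQ·sin Q ≈ 3482.5.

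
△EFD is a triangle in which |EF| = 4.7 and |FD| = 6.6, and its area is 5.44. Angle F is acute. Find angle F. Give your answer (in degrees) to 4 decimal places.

From area = ½·|EF|·|FD|·sin F, we get sin F = 2·area/(|EF|·|FD|) ≈ 0.35074.
Taking the acute solution, ∠F ≈ 20.53°.

20.5327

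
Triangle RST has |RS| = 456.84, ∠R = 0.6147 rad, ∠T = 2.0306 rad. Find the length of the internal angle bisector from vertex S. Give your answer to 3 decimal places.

The third angle is ∠S = π − ∠T − ∠R = 0.4963 rad.
Law of sines: |ST| = |RS|·sin R/sin T ≈ 294.
Law of sines: |TR| = |RS|·sin S/sin T ≈ 242.74.
The bisector from S has length 2·|RS|·|ST|·cos(∠S/2)/(|RS|+|ST|) ≈ 346.8.

t_S ≈ 346.804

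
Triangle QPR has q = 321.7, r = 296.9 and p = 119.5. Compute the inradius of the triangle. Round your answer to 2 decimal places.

48.06

Semiperimeter s = (321.7 + 119.5 + 296.9)/2 = 369.05.
Heron's formula: area = √(369.05·47.35·249.55·72.15) ≈ 17738.
Inradius = area/s = 17738/369.05 ≈ 48.063.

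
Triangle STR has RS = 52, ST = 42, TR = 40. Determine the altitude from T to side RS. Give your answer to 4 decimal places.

Semiperimeter s = (40 + 52 + 42)/2 = 67.
Heron's formula: area = √(67·27·15·25) ≈ 823.64.
The altitude from T has length 2·area/RS ≈ 31.678.

h_T ≈ 31.6783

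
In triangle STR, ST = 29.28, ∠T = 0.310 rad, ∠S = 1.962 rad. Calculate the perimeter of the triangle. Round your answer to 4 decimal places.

perimeter ≈ 76.3964

The third angle is ∠R = π − ∠S − ∠T = 0.870 rad.
Law of sines: TR = ST·sin S/sin R ≈ 35.426.
Law of sines: RS = ST·sin T/sin R ≈ 11.69.
Semiperimeter s = (35.426+11.69+29.28)/2 = 38.198.
Perimeter = 35.426 + 11.69 + 29.28 = 76.396.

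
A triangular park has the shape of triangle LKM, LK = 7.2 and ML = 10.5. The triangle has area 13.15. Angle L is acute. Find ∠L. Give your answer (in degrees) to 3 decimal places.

From area = ½·ML·LK·sin L, we get sin L = 2·area/(ML·LK) ≈ 0.34788.
Taking the acute solution, ∠L ≈ 20.36°.

20.358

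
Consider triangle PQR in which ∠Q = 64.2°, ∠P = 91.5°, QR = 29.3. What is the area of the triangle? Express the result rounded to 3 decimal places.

The third angle is ∠R = 180° − ∠P − ∠Q = 24.30°.
Law of sines: RP = QR·sin Q/sin P ≈ 26.388.
Law of sines: PQ = QR·sin R/sin P ≈ 12.062.
Area = ½·QR·RP·sin R ≈ 159.09.

area ≈ 159.087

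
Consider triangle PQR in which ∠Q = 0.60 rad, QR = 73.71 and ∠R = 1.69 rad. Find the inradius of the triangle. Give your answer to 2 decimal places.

17.89

The third angle is ∠P = π − ∠Q − ∠R = 0.852 rad.
Law of sines: RP = QR·sin Q/sin P ≈ 55.321.
Law of sines: PQ = QR·sin R/sin P ≈ 97.28.
Area = ½·QR·RP·sin R ≈ 2024.4.
Semiperimeter s = (73.71+55.321+97.28)/2 = 113.16.
Inradius = area/s = 2024.4/113.16 ≈ 17.89.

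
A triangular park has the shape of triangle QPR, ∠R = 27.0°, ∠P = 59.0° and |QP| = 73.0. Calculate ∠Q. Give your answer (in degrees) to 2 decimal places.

94.00

The third angle is ∠Q = 180° − ∠P − ∠R = 94.00°.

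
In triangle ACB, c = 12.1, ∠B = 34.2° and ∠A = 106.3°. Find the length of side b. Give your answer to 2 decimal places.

The third angle is ∠C = 180° − ∠B − ∠A = 39.50°.
Law of sines: b = c·sin B/sin C ≈ 10.692.

10.69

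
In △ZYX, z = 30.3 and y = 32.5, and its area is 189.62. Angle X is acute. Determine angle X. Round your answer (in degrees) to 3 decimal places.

From area = ½·z·y·sin X, we get sin X = 2·area/(z·y) ≈ 0.38511.
Taking the acute solution, ∠X ≈ 22.65°.

∠X ≈ 22.651°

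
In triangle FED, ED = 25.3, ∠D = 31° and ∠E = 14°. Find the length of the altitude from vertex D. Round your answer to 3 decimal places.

The third angle is ∠F = 180° − ∠E − ∠D = 135.00°.
Law of sines: DF = ED·sin E/sin F ≈ 8.6559.
Law of sines: FE = ED·sin D/sin F ≈ 18.428.
Area = ½·ED·DF·sin D ≈ 56.395.
The altitude from D has length 2·area/FE ≈ 6.1206.

6.121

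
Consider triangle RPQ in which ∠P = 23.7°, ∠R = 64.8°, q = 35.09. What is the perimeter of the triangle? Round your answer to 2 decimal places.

perimeter ≈ 80.96

The third angle is ∠Q = 180° − ∠R − ∠P = 91.50°.
Law of sines: r = q·sin R/sin Q ≈ 31.761.
Law of sines: p = q·sin P/sin Q ≈ 14.109.
Semiperimeter s = (31.761+14.109+35.09)/2 = 40.48.
Perimeter = 31.761 + 14.109 + 35.09 = 80.96.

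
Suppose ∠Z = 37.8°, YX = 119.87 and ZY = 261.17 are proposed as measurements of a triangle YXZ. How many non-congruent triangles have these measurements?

ZY·sin Z = 261.17·sin(37.8°) ≈ 160.1.
Since YX = 119.87 < 160.1 = ZY sin Z, no triangle exists.

0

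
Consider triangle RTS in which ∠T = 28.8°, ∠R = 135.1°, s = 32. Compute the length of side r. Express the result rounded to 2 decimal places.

81.45

The third angle is ∠S = 180° − ∠R − ∠T = 16.10°.
Law of sines: r = s·sin R/sin S ≈ 81.452.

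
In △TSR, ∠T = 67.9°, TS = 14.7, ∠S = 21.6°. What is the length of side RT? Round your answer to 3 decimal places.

The third angle is ∠R = 180° − ∠T − ∠S = 90.50°.
Law of sines: RT = TS·sin S/sin R ≈ 5.4116.

5.412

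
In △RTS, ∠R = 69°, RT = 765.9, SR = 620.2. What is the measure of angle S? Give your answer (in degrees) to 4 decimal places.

By the law of cosines, TS² = SR² + RT² − 2·SR·RT·cos R = 6.3079e+05, so TS ≈ 794.22.
Law of cosines again: cos S = (TS² + SR² − RT²)/(2·TS·SR) ≈ 0.43530, so ∠S ≈ 64.20°.

64.1956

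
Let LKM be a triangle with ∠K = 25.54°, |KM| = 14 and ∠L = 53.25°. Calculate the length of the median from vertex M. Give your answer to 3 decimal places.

7.276

The third angle is ∠M = 180° − ∠L − ∠K = 101.21°.
Law of sines: |ML| = |KM|·sin K/sin L ≈ 7.5332.
Law of sines: |LK| = |KM|·sin M/sin L ≈ 17.139.
Median from M: ½√(2·|KM|² + 2·|ML|² − |LK|²) ≈ 7.2757.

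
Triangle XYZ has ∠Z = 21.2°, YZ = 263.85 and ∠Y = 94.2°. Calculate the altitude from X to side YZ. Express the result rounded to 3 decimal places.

h_X ≈ 105.341

The third angle is ∠X = 180° − ∠Y − ∠Z = 64.60°.
Law of sines: ZX = YZ·sin Y/sin X ≈ 291.3.
Law of sines: XY = YZ·sin Z/sin X ≈ 105.62.
Area = ½·YZ·ZX·sin Z ≈ 13897.
The altitude from X has length 2·area/YZ ≈ 105.34.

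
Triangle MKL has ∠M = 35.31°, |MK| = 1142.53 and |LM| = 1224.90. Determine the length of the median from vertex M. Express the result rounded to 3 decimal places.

1128.031

By the law of cosines, |KL|² = |LM|² + |MK|² − 2·|LM|·|MK|·cos M = 5.2169e+05, so |KL| ≈ 722.28.
Median from M: ½√(2·|LM|² + 2·|MK|² − |KL|²) ≈ 1128.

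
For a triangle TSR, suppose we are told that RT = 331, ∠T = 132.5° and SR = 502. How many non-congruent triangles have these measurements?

RT·sin T = 331·sin(132.5°) ≈ 244.
Since ∠T is not acute, a triangle exists only if SR > RT; here SR > RT, so there is exactly one triangle.

1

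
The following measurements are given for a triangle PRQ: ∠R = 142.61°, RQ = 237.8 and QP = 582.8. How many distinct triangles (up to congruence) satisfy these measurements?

1

RQ·sin R = 237.8·sin(142.61°) ≈ 144.4.
Since ∠R is not acute, a triangle exists only if QP > RQ; here QP > RQ, so there is exactly one triangle.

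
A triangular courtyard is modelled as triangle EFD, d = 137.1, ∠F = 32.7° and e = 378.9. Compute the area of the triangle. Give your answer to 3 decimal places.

14031.983

Area = ½·d·e·sin F ≈ 14032.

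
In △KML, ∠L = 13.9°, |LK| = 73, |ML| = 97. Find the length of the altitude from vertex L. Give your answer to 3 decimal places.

h_L ≈ 54.044

By the law of cosines, |KM|² = |ML|² + |LK|² − 2·|ML|·|LK|·cos L = 990.71, so |KM| ≈ 31.476.
Area = ½·|ML|·|LK|·sin L ≈ 850.53.
The altitude from L has length 2·area/|KM| ≈ 54.044.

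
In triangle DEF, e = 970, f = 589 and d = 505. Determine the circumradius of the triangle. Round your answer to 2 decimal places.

By the law of cosines, cos D = (e² + f² − d²) / (2·e·f) ≈ 0.90385, so ∠D ≈ 25.33°.
Circumradius = d/(2 sin D) ≈ 590.17.

R ≈ 590.17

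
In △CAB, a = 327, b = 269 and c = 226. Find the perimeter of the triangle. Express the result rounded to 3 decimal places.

Perimeter = 226 + 327 + 269 = 822.

perimeter ≈ 822.000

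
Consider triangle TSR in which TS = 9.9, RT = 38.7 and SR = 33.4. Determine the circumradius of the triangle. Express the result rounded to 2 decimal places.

By the law of cosines, cos T = (RT² + TS² − SR²) / (2·RT·TS) ≈ 0.62660, so ∠T ≈ 51.20°.
Circumradius = SR/(2 sin T) ≈ 21.428.

21.43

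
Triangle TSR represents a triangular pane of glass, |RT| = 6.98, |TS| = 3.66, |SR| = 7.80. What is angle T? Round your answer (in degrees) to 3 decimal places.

88.569

By the law of cosines, cos T = (|RT|² + |TS|² − |SR|²) / (2·|RT|·|TS|) ≈ 0.02497, so ∠T ≈ 88.57°.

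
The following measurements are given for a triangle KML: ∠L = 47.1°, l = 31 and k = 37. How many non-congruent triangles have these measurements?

k·sin L = 37·sin(47.1°) ≈ 27.1.
Since k sin L < l < k (27.1 < 31 < 37), two triangles exist.

2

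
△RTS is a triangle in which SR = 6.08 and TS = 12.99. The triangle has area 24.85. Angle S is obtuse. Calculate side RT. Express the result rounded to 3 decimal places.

18.124

From area = ½·TS·SR·sin S, we get sin S = 2·area/(TS·SR) ≈ 0.62928.
Taking the obtuse solution, ∠S ≈ 141.00°.
Law of cosines then gives RT ≈ 18.124.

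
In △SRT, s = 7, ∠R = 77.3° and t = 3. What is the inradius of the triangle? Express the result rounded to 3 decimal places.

1.206

By the law of cosines, r² = t² + s² − 2·t·s·cos R = 48.766, so r ≈ 6.9833.
Area = ½·t·s·sin R ≈ 10.243.
Semiperimeter p = (7+6.9833+3)/2 = 8.4916.
Inradius = area/p = 10.243/8.4916 ≈ 1.2063.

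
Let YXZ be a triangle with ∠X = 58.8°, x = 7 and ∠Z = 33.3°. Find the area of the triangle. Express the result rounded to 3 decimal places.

area ≈ 15.715

The third angle is ∠Y = 180° − ∠X − ∠Z = 87.90°.
Law of sines: y = x·sin Y/sin X ≈ 8.1782.
Law of sines: z = x·sin Z/sin X ≈ 4.493.
Area = ½·x·y·sin Z ≈ 15.715.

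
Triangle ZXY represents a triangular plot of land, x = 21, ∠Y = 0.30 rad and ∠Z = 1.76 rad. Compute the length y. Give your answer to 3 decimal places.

7.031

The third angle is ∠X = π − ∠Y − ∠Z = 1.082 rad.
Law of sines: y = x·sin Y/sin X ≈ 7.0306.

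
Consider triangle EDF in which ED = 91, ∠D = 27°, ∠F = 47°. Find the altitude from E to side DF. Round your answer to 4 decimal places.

The third angle is ∠E = 180° − ∠D − ∠F = 106.00°.
Law of sines: DF = ED·sin E/sin F ≈ 119.61.
Law of sines: FE = ED·sin D/sin F ≈ 56.489.
Area = ½·ED·DF·sin D ≈ 2470.7.
The altitude from E has length 2·area/DF ≈ 41.313.

41.3131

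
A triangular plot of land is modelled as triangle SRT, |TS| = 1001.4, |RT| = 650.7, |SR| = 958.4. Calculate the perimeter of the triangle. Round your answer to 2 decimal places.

2610.50

Perimeter = 650.7 + 1001.4 + 958.4 = 2610.5.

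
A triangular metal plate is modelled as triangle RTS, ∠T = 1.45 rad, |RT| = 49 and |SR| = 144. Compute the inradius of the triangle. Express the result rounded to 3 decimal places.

Law of sines: sin S = |RT|·sin T/|SR| ≈ 0.33780.
Since |SR| ≥ |RT|, only the acute value applies: ∠S ≈ 0.345 rad.
Then ∠R = π − ∠T − ∠S ≈ 1.347 rad.
Law of sines gives |TS| = |SR|·sin R/sin T ≈ 141.44.
Area = ½·|SR|·|RT|·sin R ≈ 3440.
Semiperimeter s = (141.44+144+49)/2 = 167.22.
Inradius = area/s = 3440/167.22 ≈ 20.572.

r ≈ 20.572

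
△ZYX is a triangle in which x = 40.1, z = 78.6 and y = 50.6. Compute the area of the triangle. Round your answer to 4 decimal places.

Semiperimeter s = (78.6 + 50.6 + 40.1)/2 = 84.65.
Heron's formula: area = √(84.65·6.05·34.05·44.55) ≈ 881.4.

area ≈ 881.4011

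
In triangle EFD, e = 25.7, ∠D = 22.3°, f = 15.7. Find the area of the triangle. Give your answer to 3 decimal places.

area ≈ 76.553

Area = ½·e·f·sin D ≈ 76.553.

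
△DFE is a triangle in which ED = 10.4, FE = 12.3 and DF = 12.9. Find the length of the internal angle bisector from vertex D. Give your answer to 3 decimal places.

9.837

By the law of cosines, cos D = (ED² + DF² − FE²) / (2·ED·DF) ≈ 0.45945, so ∠D ≈ 62.65°.
The bisector from D has length 2·ED·DF·cos(∠D/2)/(ED+DF) ≈ 9.8373.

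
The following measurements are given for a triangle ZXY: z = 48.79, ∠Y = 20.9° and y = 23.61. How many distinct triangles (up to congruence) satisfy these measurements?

2

z·sin Y = 48.79·sin(20.9°) ≈ 17.41.
Since z sin Y < y < z (17.41 < 23.61 < 48.79), two triangles exist.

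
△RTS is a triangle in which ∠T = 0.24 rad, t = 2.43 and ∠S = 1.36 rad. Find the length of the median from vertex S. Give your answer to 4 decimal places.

5.4935

The third angle is ∠R = π − ∠T − ∠S = 1.542 rad.
Law of sines: r = t·sin R/sin T ≈ 10.218.
Law of sines: s = t·sin S/sin T ≈ 9.9966.
Median from S: ½√(2·r² + 2·t² − s²) ≈ 5.4935.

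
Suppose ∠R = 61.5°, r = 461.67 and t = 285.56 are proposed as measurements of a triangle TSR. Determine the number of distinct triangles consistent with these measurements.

t·sin R = 285.56·sin(61.5°) ≈ 251.
Since r ≥ t, exactly one triangle exists.

1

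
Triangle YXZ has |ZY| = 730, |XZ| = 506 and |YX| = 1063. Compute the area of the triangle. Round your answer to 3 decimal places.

area ≈ 163833.534

Semiperimeter s = (506 + 730 + 1063)/2 = 1149.5.
Heron's formula: area = √(1149.5·643.5·419.5·86.5) ≈ 1.6383e+05.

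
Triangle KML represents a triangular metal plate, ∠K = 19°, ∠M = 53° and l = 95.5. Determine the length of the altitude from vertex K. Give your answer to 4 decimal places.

The third angle is ∠L = 180° − ∠K − ∠M = 108.00°.
Law of sines: k = l·sin K/sin L ≈ 32.692.
Law of sines: m = l·sin M/sin L ≈ 80.195.
Area = ½·l·k·sin M ≈ 1246.7.
The altitude from K has length 2·area/k ≈ 76.27.

h_K ≈ 76.2697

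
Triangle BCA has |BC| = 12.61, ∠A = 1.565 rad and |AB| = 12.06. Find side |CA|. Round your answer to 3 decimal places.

Law of sines: sin C = |AB|·sin A/|BC| ≈ 0.95637.
Since |BC| ≥ |AB|, only the acute value applies: ∠C ≈ 1.274 rad.
Then ∠B = π − ∠A − ∠C ≈ 0.302 rad.
Law of sines gives |CA| = |BC|·sin B/sin A ≈ 3.7541.

3.754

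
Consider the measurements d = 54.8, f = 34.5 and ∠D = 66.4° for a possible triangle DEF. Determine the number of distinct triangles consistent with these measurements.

f·sin D = 34.5·sin(66.4°) ≈ 31.61.
Since d ≥ f, exactly one triangle exists.

1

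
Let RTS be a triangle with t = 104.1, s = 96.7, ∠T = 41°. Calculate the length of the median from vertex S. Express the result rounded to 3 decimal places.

Law of sines: sin S = s·sin T/t ≈ 0.60942.
Since t ≥ s, only the acute value applies: ∠S ≈ 37.55°.
Then ∠R = 180° − ∠T − ∠S ≈ 101.45°.
Law of sines gives r = t·sin R/sin T ≈ 155.52.
Median from S: ½√(2·r² + 2·t² − s²) ≈ 123.18.

123.180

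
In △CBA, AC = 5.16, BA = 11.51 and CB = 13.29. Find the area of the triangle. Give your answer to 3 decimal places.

29.371

Semiperimeter s = (11.51 + 5.16 + 13.29)/2 = 14.98.
Heron's formula: area = √(14.98·3.47·9.82·1.69) ≈ 29.371.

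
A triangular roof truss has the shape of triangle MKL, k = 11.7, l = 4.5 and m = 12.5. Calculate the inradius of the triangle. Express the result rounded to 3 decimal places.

Semiperimeter s = (12.5 + 11.7 + 4.5)/2 = 14.35.
Heron's formula: area = √(14.35·1.85·2.65·9.85) ≈ 26.324.
Inradius = area/s = 26.324/14.35 ≈ 1.8344.

r ≈ 1.834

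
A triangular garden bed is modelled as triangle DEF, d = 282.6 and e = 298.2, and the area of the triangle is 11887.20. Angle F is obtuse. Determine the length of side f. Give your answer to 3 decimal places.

From area = ½·d·e·sin F, we get sin F = 2·area/(d·e) ≈ 0.28212.
Taking the obtuse solution, ∠F ≈ 163.61°.
Law of cosines then gives f ≈ 574.88.

574.876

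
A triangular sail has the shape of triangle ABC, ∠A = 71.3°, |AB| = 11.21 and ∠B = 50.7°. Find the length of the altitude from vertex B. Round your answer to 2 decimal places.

The third angle is ∠C = 180° − ∠A − ∠B = 58.00°.
Law of sines: |BC| = |AB|·sin A/sin C ≈ 12.521.
Law of sines: |CA| = |AB|·sin B/sin C ≈ 10.229.
Area = ½·|AB|·|BC|·sin B ≈ 54.307.
The altitude from B has length 2·area/|CA| ≈ 10.618.

h_B ≈ 10.62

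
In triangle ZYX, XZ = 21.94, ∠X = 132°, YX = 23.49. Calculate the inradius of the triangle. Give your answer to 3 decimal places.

By the law of cosines, ZY² = YX² + XZ² − 2·YX·XZ·cos X = 1722.8, so ZY ≈ 41.507.
Area = ½·YX·XZ·sin X ≈ 191.5.
Semiperimeter s = (23.49+21.94+41.507)/2 = 43.469.
Inradius = area/s = 191.5/43.469 ≈ 4.4054.

4.405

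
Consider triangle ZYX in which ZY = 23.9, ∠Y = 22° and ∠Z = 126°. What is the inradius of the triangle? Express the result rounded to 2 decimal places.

The third angle is ∠X = 180° − ∠Z − ∠Y = 32.00°.
Law of sines: YX = ZY·sin Z/sin X ≈ 36.488.
Law of sines: XZ = ZY·sin Y/sin X ≈ 16.895.
Area = ½·ZY·YX·sin Y ≈ 163.34.
Semiperimeter s = (36.488+16.895+23.9)/2 = 38.641.
Inradius = area/s = 163.34/38.641 ≈ 4.227.

4.23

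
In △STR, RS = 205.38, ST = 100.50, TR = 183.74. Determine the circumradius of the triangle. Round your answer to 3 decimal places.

By the law of cosines, cos S = (RS² + ST² − TR²) / (2·RS·ST) ≈ 0.44865, so ∠S ≈ 63.34°.
Circumradius = TR/(2 sin S) ≈ 102.8.

102.796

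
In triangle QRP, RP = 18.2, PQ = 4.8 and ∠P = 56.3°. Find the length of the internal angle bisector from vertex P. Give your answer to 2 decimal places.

t_P ≈ 6.70

By the law of cosines, QR² = RP² + PQ² − 2·RP·PQ·cos P = 257.34, so QR ≈ 16.042.
The bisector from P has length 2·RP·PQ·cos(∠P/2)/(RP+PQ) ≈ 6.698.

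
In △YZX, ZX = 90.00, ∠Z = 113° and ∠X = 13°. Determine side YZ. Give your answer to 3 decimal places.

The third angle is ∠Y = 180° − ∠Z − ∠X = 54.00°.
Law of sines: YZ = ZX·sin X/sin Y ≈ 25.025.

25.025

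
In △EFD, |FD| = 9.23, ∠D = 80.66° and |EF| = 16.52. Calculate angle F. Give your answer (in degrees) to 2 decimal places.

65.88

Law of sines: sin E = |FD|·sin D/|EF| ≈ 0.55131.
Since |EF| ≥ |FD|, only the acute value applies: ∠E ≈ 33.46°.
Then ∠F = 180° − ∠D − ∠E ≈ 65.88°.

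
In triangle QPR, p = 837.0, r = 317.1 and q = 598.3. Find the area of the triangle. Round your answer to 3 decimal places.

area ≈ 73052.264

Semiperimeter s = (598.3 + 837 + 317.1)/2 = 876.2.
Heron's formula: area = √(876.2·277.9·39.2·559.1) ≈ 73052.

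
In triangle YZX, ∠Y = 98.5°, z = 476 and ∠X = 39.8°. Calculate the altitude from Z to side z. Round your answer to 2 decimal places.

The third angle is ∠Z = 180° − ∠X − ∠Y = 41.70°.
Law of sines: y = z·sin Y/sin Z ≈ 707.68.
Law of sines: x = z·sin X/sin Z ≈ 458.03.
Area = ½·z·y·sin X ≈ 1.0781e+05.
The altitude from Z has length 2·area/z ≈ 452.99.

452.99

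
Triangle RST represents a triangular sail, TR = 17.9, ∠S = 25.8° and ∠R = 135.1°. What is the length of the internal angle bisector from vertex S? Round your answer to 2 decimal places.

The third angle is ∠T = 180° − ∠R − ∠S = 19.10°.
Law of sines: ST = TR·sin R/sin S ≈ 29.031.
Law of sines: RS = TR·sin T/sin S ≈ 13.458.
The bisector from S has length 2·RS·ST·cos(∠S/2)/(RS+ST) ≈ 17.926.

17.93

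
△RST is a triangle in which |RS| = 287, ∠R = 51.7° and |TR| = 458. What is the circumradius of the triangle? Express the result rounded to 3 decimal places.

229.009

By the law of cosines, |ST|² = |TR|² + |RS|² − 2·|TR|·|RS|·cos R = 1.292e+05, so |ST| ≈ 359.44.
Area = ½·|TR|·|RS|·sin R ≈ 51578.
Circumradius = |ST|/(2 sin R) ≈ 229.01.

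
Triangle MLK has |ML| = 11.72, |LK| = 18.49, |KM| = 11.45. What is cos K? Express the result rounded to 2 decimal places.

0.79

By the law of cosines, cos K = (|LK|² + |KM|² − |ML|²) / (2·|LK|·|KM|) ≈ 0.79265, so ∠K ≈ 37.57°.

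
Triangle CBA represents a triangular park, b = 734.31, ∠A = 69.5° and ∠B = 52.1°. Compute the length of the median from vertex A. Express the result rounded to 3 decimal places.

The third angle is ∠C = 180° − ∠B − ∠A = 58.40°.
Law of sines: c = b·sin C/sin B ≈ 792.6.
Law of sines: a = b·sin A/sin B ≈ 871.65.
Median from A: ½√(2·c² + 2·b² − a²) ≈ 627.51.

627.512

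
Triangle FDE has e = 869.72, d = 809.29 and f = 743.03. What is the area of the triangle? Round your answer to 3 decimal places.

Semiperimeter s = (743.03 + 809.29 + 869.72)/2 = 1211.
Heron's formula: area = √(1211·467.99·401.73·341.3) ≈ 2.7876e+05.

area ≈ 278759.207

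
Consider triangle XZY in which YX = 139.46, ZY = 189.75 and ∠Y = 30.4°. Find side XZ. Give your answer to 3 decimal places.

By the law of cosines, XZ² = ZY² + YX² − 2·ZY·YX·cos Y = 9805.6, so XZ ≈ 99.023.

99.023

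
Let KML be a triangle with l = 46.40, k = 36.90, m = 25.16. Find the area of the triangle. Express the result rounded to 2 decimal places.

Semiperimeter s = (36.9 + 25.16 + 46.4)/2 = 54.23.
Heron's formula: area = √(54.23·17.33·29.07·7.83) ≈ 462.51.

area ≈ 462.51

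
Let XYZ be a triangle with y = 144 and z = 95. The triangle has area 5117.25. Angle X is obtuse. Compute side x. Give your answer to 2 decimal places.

218.90

From area = ½·y·z·sin X, we get sin X = 2·area/(y·z) ≈ 0.74814.
Taking the obtuse solution, ∠X ≈ 131.57°.
Law of cosines then gives x ≈ 218.9.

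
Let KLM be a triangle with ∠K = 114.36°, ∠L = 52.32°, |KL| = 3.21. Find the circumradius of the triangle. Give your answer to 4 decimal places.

The third angle is ∠M = 180° − ∠K − ∠L = 13.32°.
Law of sines: |LM| = |KL|·sin K/sin M ≈ 12.693.
Law of sines: |MK| = |KL|·sin L/sin M ≈ 11.027.
Circumradius = |KL|/(2 sin M) ≈ 6.9665.

R ≈ 6.9665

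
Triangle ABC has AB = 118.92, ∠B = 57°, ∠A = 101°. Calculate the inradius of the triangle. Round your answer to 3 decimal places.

The third angle is ∠C = 180° − ∠A − ∠B = 22.00°.
Law of sines: BC = AB·sin A/sin C ≈ 311.62.
Law of sines: CA = AB·sin B/sin C ≈ 266.24.
Area = ½·AB·BC·sin B ≈ 15540.
Semiperimeter s = (311.62+266.24+118.92)/2 = 348.39.
Inradius = area/s = 15540/348.39 ≈ 44.604.

r ≈ 44.604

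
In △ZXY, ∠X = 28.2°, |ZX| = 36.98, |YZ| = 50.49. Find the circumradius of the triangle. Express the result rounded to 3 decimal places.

Law of sines: sin Y = |ZX|·sin X/|YZ| ≈ 0.34611.
Since |YZ| ≥ |ZX|, only the acute value applies: ∠Y ≈ 20.25°.
Then ∠Z = 180° − ∠X − ∠Y ≈ 131.55°.
Law of sines gives |XY| = |YZ|·sin Z/sin X ≈ 79.96.
Circumradius = |YZ|/(2 sin X) ≈ 53.423.

R ≈ 53.423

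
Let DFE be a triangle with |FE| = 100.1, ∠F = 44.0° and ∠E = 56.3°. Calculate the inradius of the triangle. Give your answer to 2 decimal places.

23.04

The third angle is ∠D = 180° − ∠F − ∠E = 79.70°.
Law of sines: |ED| = |FE|·sin F/sin D ≈ 70.674.
Law of sines: |DF| = |FE|·sin E/sin D ≈ 84.643.
Area = ½·|FE|·|ED|·sin E ≈ 2942.8.
Semiperimeter s = (100.1+70.674+84.643)/2 = 127.71.
Inradius = area/s = 2942.8/127.71 ≈ 23.043.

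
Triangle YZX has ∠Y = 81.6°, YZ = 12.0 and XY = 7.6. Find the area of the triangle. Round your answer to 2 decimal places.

area ≈ 45.11

Area = ½·XY·YZ·sin Y ≈ 45.111.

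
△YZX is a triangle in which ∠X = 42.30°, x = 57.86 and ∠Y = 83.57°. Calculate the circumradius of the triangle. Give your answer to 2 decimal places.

The third angle is ∠Z = 180° − ∠X − ∠Y = 54.13°.
Law of sines: y = x·sin Y/sin X ≈ 85.431.
Law of sines: z = x·sin Z/sin X ≈ 69.667.
Circumradius = x/(2 sin X) ≈ 42.986.

R ≈ 42.99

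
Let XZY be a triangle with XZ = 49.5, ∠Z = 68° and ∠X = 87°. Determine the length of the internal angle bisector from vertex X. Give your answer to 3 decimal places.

The third angle is ∠Y = 180° − ∠X − ∠Z = 25.00°.
Law of sines: ZY = XZ·sin X/sin Y ≈ 116.97.
Law of sines: YX = XZ·sin Z/sin Y ≈ 108.6.
The bisector from X has length 2·YX·XZ·cos(∠X/2)/(YX+XZ) ≈ 49.328.

49.328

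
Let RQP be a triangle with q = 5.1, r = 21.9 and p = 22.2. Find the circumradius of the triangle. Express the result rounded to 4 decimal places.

11.1182

By the law of cosines, cos R = (q² + p² − r²) / (2·q·p) ≈ 0.17329, so ∠R ≈ 80.02°.
Circumradius = r/(2 sin R) ≈ 11.118.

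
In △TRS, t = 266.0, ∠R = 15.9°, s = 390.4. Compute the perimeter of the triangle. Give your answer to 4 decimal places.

By the law of cosines, r² = s² + t² − 2·s·t·cos R = 23421, so r ≈ 153.04.
Semiperimeter p = (266+153.04+390.4)/2 = 404.72.
Perimeter = 266 + 153.04 + 390.4 = 809.44.

809.4406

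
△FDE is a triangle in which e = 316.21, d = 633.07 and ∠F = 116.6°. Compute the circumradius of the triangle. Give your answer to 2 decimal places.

R ≈ 461.13

By the law of cosines, f² = d² + e² − 2·d·e·cos F = 6.8003e+05, so f ≈ 824.64.
Area = ½·d·e·sin F ≈ 89497.
Circumradius = f/(2 sin F) ≈ 461.13.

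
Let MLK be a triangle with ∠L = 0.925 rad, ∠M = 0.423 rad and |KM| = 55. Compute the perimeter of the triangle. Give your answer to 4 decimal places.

The third angle is ∠K = π − ∠M − ∠L = 1.794 rad.
Law of sines: |LK| = |KM|·sin M/sin L ≈ 28.27.
Law of sines: |ML| = |KM|·sin K/sin L ≈ 67.167.
Semiperimeter s = (28.27+55+67.167)/2 = 75.219.
Perimeter = 28.27 + 55 + 67.167 = 150.44.

150.4370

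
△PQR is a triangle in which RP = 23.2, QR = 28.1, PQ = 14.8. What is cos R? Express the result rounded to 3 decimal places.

By the law of cosines, cos R = (QR² + RP² − PQ²) / (2·QR·RP) ≈ 0.85042, so ∠R ≈ 31.74°.

cos R ≈ 0.850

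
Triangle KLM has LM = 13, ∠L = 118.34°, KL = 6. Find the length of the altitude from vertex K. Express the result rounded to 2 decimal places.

By the law of cosines, MK² = KL² + LM² − 2·KL·LM·cos L = 279.05, so MK ≈ 16.705.
Area = ½·KL·LM·sin L ≈ 34.326.
The altitude from K has length 2·area/LM ≈ 5.2809.

5.28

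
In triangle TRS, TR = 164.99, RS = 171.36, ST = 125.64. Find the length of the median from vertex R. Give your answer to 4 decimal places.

156.0340

Median from R: ½√(2·TR² + 2·RS² − ST²) ≈ 156.03.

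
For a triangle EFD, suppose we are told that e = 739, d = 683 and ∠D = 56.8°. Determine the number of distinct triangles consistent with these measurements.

2

e·sin D = 739·sin(56.8°) ≈ 618.4.
Since e sin D < d < e (618.4 < 683 < 739), two triangles exist.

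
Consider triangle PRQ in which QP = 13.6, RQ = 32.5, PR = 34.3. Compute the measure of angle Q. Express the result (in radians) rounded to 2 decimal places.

By the law of cosines, cos Q = (RQ² + QP² − PR²) / (2·RQ·QP) ≈ 0.07321, so ∠Q ≈ 1.4975 rad.

∠Q ≈ 1.50 rad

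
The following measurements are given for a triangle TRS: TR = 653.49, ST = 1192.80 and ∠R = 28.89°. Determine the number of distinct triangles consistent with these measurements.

1

TR·sin R = 653.49·sin(28.89°) ≈ 315.7.
Since ST ≥ TR, exactly one triangle exists.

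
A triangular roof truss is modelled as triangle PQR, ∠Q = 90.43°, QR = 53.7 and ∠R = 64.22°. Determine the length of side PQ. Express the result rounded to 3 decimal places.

112.941

The third angle is ∠P = 180° − ∠Q − ∠R = 25.35°.
Law of sines: PQ = QR·sin R/sin P ≈ 112.94.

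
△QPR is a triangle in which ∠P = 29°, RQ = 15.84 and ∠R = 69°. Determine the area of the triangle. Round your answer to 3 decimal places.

The third angle is ∠Q = 180° − ∠P − ∠R = 82.00°.
Law of sines: PR = RQ·sin Q/sin P ≈ 32.355.
Law of sines: QP = RQ·sin R/sin P ≈ 30.503.
Area = ½·RQ·PR·sin R ≈ 239.23.

area ≈ 239.229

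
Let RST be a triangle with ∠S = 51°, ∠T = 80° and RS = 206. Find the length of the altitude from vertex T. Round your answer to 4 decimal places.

The third angle is ∠R = 180° − ∠S − ∠T = 49.00°.
Law of sines: ST = RS·sin R/sin T ≈ 157.87.
Law of sines: TR = RS·sin S/sin T ≈ 162.56.
Area = ½·RS·ST·sin S ≈ 12637.
The altitude from T has length 2·area/RS ≈ 122.69.

h_T ≈ 122.6869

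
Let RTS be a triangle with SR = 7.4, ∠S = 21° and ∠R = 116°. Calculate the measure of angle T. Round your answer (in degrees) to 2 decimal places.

∠T ≈ 43.00°

The third angle is ∠T = 180° − ∠S − ∠R = 43.00°.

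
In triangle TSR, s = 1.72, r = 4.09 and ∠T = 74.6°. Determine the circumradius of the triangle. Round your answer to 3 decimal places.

By the law of cosines, t² = s² + r² − 2·s·r·cos T = 15.95, so t ≈ 3.9938.
Area = ½·s·r·sin T ≈ 3.3911.
Circumradius = t/(2 sin T) ≈ 2.0713.

2.071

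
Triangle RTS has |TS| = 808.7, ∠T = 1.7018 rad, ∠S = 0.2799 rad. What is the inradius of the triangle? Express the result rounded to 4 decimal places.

The third angle is ∠R = π − ∠T − ∠S = 1.1599 rad.
Law of sines: |SR| = |TS|·sin T/sin R ≈ 874.57.
Law of sines: |RT| = |TS|·sin S/sin R ≈ 243.7.
Area = ½·|TS|·|SR|·sin S ≈ 97694.
Semiperimeter s = (808.7+874.57+243.7)/2 = 963.48.
Inradius = area/s = 97694/963.48 ≈ 101.4.

r ≈ 101.3970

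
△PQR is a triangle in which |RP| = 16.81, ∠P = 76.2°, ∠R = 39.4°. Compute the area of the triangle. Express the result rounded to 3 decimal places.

area ≈ 96.571

The third angle is ∠Q = 180° − ∠R − ∠P = 64.40°.
Law of sines: |QR| = |RP|·sin P/sin Q ≈ 18.102.
Law of sines: |PQ| = |RP|·sin R/sin Q ≈ 11.831.
Area = ½·|RP|·|QR|·sin R ≈ 96.571.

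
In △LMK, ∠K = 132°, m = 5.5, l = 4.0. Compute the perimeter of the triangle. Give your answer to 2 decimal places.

perimeter ≈ 18.20

By the law of cosines, k² = l² + m² − 2·l·m·cos K = 75.692, so k ≈ 8.7001.
Semiperimeter s = (4+5.5+8.7001)/2 = 9.1001.
Perimeter = 4 + 5.5 + 8.7001 = 18.2.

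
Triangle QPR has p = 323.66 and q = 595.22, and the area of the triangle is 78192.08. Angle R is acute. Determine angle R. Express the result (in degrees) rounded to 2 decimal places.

∠R ≈ 54.27°

From area = ½·q·p·sin R, we get sin R = 2·area/(q·p) ≈ 0.81176.
Taking the acute solution, ∠R ≈ 54.27°.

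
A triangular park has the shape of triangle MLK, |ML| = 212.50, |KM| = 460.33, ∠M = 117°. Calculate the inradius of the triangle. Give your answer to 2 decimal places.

r ≈ 69.12

By the law of cosines, |LK|² = |KM|² + |ML|² − 2·|KM|·|ML|·cos M = 3.4588e+05, so |LK| ≈ 588.11.
Area = ½·|KM|·|ML|·sin M ≈ 43579.
Semiperimeter s = (588.11+460.33+212.5)/2 = 630.47.
Inradius = area/s = 43579/630.47 ≈ 69.121.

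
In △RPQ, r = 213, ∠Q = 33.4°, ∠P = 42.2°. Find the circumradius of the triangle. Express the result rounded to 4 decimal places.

109.9544

The third angle is ∠R = 180° − ∠P − ∠Q = 104.40°.
Law of sines: p = r·sin P/sin R ≈ 147.72.
Law of sines: q = r·sin Q/sin R ≈ 121.06.
Circumradius = r/(2 sin R) ≈ 109.95.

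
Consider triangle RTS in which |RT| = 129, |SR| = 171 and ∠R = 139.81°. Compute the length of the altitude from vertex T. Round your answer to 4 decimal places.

83.2468

By the law of cosines, |TS|² = |SR|² + |RT|² − 2·|SR|·|RT|·cos R = 79584, so |TS| ≈ 282.11.
Area = ½·|SR|·|RT|·sin R ≈ 7117.6.
The altitude from T has length 2·area/|SR| ≈ 83.247.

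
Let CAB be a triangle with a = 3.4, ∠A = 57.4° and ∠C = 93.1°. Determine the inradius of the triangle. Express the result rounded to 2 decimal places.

The third angle is ∠B = 180° − ∠C − ∠A = 29.50°.
Law of sines: c = a·sin C/sin A ≈ 4.0299.
Law of sines: b = a·sin B/sin A ≈ 1.9873.
Area = ½·a·c·sin B ≈ 3.3735.
Semiperimeter s = (4.0299+3.4+1.9873)/2 = 4.7086.
Inradius = area/s = 3.3735/4.7086 ≈ 0.71646.

r ≈ 0.72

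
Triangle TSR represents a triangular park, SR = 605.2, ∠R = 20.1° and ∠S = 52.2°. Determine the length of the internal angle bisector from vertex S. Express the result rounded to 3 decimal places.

The third angle is ∠T = 180° − ∠S − ∠R = 107.70°.
Law of sines: RT = SR·sin S/sin T ≈ 501.96.
Law of sines: TS = SR·sin R/sin T ≈ 218.32.
The bisector from S has length 2·TS·SR·cos(∠S/2)/(TS+SR) ≈ 288.16.

t_S ≈ 288.161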